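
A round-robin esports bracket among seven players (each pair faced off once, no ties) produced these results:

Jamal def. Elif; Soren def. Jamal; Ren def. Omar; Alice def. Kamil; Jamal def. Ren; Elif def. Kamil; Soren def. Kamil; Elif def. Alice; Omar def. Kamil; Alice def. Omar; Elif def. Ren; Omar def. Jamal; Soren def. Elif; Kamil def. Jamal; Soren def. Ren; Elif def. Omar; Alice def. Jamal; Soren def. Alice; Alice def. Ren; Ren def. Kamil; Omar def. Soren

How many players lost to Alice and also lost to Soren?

Alice beat: Ren, Omar, Jamal, Kamil.
Soren beat: Elif, Ren, Alice, Jamal, Kamil.
Both beat: Ren, Jamal, Kamil — 3.

3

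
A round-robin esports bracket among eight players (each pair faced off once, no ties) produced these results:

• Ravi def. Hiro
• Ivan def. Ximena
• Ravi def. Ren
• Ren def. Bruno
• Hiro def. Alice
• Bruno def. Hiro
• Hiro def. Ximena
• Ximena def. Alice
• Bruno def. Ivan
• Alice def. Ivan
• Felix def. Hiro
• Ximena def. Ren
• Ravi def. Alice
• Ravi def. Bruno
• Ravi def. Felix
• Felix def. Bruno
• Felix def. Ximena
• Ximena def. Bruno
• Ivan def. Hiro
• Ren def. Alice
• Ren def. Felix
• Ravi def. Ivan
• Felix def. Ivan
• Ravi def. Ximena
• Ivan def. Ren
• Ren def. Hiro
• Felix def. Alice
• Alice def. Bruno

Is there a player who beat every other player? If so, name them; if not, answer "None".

Ravi has 7 wins out of 7 opponents — a perfect record.

Ravi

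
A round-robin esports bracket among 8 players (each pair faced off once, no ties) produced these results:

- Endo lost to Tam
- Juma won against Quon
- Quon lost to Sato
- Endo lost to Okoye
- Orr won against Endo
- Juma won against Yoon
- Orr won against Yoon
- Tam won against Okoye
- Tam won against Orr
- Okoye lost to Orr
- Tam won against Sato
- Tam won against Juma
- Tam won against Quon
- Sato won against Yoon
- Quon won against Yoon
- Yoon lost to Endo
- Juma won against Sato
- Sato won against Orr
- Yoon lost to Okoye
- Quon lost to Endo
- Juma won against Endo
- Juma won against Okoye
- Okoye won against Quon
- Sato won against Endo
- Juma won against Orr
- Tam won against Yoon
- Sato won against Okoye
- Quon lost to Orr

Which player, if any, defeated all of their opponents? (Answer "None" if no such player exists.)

Tam has 7 wins out of 7 opponents — a perfect record.

Tam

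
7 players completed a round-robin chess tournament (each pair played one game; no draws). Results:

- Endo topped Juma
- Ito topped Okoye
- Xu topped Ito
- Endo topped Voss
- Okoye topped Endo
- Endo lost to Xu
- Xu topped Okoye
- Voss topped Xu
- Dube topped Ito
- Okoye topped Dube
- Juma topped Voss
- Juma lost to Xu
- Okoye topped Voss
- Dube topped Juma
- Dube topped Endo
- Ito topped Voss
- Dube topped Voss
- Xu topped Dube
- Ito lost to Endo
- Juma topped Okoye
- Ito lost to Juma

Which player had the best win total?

Xu

Win totals: Juma 3, Endo 3, Xu 5, Voss 1, Dube 4, Ito 2, Okoye 3.
Xu leads with 5 wins (next highest: 4).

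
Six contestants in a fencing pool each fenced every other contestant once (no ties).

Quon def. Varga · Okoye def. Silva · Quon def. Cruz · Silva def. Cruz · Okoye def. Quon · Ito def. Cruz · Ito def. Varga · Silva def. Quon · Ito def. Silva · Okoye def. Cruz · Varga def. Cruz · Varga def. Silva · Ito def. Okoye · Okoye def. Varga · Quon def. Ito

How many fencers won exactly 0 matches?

Win totals: Quon 3, Silva 2, Cruz 0, Ito 4, Varga 2, Okoye 4.
Exactly 0: Cruz — 1 fencer.

1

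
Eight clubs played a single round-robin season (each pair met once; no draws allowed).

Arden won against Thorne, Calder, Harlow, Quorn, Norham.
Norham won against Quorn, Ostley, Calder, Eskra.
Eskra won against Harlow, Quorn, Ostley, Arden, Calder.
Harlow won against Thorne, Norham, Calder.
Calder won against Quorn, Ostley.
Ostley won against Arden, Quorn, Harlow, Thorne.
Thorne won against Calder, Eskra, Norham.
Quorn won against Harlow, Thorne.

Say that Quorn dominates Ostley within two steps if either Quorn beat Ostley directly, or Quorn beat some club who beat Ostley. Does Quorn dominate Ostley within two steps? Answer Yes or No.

Quorn did not beat Ostley directly.
Quorn beat Harlow, Thorne, but each of them lost to Ostley. No two-step path.

No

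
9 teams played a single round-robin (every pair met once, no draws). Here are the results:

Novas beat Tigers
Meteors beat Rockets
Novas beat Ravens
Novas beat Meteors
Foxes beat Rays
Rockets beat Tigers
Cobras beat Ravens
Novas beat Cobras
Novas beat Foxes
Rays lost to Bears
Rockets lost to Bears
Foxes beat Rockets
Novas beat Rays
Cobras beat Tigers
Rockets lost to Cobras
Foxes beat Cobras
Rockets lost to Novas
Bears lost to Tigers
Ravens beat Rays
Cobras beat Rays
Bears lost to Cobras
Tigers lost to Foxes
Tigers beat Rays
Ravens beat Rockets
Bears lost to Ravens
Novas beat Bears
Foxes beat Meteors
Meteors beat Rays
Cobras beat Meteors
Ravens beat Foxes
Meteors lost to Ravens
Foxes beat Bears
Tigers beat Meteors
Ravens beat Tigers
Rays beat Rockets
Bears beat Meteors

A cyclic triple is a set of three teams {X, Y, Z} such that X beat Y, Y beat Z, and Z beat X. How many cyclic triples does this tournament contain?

Win totals: Rays 1, Rockets 1, Ravens 6, Cobras 6, Bears 3, Tigers 3, Meteors 2, Foxes 6, Novas 8.
A team with w wins dominates both others in C(w,2) triples; summing gives 0 + 0 + 15 + 15 + 3 + 3 + 1 + 15 + 28 = 80 transitive triples.
Total triples C(9,3) = 84, so cyclic triples = 84 − 80 = 4.

4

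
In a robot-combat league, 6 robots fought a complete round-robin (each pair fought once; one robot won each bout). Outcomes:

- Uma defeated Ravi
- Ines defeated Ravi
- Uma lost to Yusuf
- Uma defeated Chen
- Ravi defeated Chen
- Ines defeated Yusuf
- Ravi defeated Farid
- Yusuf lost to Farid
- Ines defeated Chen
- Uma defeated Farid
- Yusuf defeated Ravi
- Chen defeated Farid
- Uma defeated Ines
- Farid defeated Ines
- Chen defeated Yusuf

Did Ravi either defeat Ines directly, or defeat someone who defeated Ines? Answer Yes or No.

Ravi did not beat Ines directly.
Ravi beat Chen, Farid. Of those, Farid beat Ines.

Yes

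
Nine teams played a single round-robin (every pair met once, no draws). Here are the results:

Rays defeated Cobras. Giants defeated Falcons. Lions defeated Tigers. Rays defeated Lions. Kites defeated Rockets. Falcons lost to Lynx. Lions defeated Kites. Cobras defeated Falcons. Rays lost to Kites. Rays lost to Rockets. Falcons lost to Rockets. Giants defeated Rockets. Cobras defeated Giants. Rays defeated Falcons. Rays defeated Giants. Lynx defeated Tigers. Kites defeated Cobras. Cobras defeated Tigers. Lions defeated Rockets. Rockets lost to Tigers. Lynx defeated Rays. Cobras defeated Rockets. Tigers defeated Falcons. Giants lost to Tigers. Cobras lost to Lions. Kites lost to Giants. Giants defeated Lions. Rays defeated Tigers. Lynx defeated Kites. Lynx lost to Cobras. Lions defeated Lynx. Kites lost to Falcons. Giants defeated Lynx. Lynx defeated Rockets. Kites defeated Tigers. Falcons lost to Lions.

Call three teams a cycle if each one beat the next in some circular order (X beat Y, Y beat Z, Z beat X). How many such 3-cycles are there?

Win totals: Tigers 3, Giants 5, Kites 4, Rays 5, Rockets 2, Lynx 5, Falcons 1, Lions 6, Cobras 5.
A team with w wins dominates both others in C(w,2) triples; summing gives 3 + 10 + 6 + 10 + 1 + 10 + 0 + 15 + 10 = 65 transitive triples.
Total triples C(9,3) = 84, so cyclic triples = 84 − 65 = 19.

19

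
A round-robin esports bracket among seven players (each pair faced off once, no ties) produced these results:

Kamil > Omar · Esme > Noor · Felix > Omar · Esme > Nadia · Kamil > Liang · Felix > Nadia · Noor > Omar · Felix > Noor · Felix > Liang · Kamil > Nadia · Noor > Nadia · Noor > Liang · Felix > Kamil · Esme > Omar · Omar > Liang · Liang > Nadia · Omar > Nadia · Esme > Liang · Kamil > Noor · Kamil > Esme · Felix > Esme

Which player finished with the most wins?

Win totals: Liang 1, Noor 3, Felix 6, Nadia 0, Omar 2, Esme 4, Kamil 5.
Felix leads with 6 wins (next highest: 5).

Felix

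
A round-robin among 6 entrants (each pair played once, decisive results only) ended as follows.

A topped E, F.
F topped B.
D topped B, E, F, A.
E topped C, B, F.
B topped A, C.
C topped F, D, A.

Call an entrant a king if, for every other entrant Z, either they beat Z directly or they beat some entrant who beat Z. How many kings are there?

A cannot reach D in two steps.
B reaches everyone (king).
C reaches everyone (king).
D reaches everyone (king).
E reaches everyone (king).
F cannot reach D, E in two steps.
Kings: B, C, D, E — 4.

4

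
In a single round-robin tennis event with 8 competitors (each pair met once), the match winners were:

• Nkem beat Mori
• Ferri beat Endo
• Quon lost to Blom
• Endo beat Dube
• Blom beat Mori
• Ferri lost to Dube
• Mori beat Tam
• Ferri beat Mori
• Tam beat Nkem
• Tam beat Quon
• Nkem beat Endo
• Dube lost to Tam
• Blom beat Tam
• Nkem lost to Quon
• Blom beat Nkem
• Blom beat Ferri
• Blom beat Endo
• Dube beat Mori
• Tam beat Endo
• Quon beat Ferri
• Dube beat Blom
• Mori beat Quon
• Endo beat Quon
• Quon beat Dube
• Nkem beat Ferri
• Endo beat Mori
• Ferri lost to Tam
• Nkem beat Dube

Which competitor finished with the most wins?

Blom

Win totals: Mori 2, Ferri 2, Endo 3, Quon 3, Nkem 4, Dube 3, Blom 6, Tam 5.
Blom leads with 6 wins (next highest: 5).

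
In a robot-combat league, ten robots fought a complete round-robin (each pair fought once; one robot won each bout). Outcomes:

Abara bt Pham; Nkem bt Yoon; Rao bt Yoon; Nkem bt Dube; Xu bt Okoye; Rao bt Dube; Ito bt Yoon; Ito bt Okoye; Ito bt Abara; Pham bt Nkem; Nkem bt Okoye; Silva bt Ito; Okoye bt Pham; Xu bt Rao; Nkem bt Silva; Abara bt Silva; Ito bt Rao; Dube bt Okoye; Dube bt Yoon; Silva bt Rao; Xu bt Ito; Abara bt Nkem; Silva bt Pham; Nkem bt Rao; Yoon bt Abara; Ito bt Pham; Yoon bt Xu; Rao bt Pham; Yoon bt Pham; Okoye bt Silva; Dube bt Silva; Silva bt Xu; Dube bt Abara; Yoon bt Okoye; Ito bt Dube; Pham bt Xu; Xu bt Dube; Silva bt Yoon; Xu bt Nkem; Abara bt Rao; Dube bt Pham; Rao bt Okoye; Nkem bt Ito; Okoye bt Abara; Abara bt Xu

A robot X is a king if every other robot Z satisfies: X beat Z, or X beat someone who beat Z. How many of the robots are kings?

7

Abara reaches everyone (king).
Nkem reaches everyone (king).
Silva reaches everyone (king).
Xu reaches everyone (king).
Okoye cannot reach Dube in two steps.
Ito reaches everyone (king).
Yoon reaches everyone (king).
Pham cannot reach Abara in two steps.
Dube reaches everyone (king).
Rao cannot reach Ito in two steps.
Kings: Abara, Nkem, Silva, Xu, Ito, Yoon, Dube — 7.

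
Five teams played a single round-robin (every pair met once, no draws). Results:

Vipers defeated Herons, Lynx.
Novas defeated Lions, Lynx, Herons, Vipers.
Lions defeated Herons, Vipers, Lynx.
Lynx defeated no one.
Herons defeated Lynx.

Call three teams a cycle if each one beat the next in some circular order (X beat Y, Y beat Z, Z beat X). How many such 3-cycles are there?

0

Of the C(5,3) = 10 triples, the cyclic ones are: none.
That is 0.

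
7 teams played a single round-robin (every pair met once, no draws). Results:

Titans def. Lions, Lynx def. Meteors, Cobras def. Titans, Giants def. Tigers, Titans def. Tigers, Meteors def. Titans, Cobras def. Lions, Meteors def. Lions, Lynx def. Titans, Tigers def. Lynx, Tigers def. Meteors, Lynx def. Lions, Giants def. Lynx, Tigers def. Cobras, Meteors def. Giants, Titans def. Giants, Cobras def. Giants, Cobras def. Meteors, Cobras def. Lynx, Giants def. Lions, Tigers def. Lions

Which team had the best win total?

Win totals: Tigers 4, Cobras 5, Giants 3, Titans 3, Meteors 3, Lions 0, Lynx 3.
Cobras leads with 5 wins (next highest: 4).

Cobras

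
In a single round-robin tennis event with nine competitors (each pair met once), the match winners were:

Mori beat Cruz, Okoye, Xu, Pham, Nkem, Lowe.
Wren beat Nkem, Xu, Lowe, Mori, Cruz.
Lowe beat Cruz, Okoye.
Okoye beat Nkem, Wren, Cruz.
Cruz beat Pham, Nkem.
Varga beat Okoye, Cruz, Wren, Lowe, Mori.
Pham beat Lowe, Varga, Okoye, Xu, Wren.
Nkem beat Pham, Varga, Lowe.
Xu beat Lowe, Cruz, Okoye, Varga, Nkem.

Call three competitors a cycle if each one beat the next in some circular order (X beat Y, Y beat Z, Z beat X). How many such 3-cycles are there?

Win totals: Lowe 2, Wren 5, Cruz 2, Varga 5, Nkem 3, Xu 5, Okoye 3, Mori 6, Pham 5.
A competitor with w wins dominates both others in C(w,2) triples; summing gives 1 + 10 + 1 + 10 + 3 + 10 + 3 + 15 + 10 = 63 transitive triples.
Total triples C(9,3) = 84, so cyclic triples = 84 − 63 = 21.

21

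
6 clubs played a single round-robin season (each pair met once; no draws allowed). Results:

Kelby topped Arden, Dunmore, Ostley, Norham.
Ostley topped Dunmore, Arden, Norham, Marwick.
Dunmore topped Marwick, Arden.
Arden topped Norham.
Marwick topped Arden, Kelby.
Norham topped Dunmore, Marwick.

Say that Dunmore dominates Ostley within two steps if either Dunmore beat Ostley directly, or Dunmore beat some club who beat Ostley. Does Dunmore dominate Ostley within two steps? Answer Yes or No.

Dunmore did not beat Ostley directly.
Dunmore beat Marwick, Arden, but each of them lost to Ostley. No two-step path.

No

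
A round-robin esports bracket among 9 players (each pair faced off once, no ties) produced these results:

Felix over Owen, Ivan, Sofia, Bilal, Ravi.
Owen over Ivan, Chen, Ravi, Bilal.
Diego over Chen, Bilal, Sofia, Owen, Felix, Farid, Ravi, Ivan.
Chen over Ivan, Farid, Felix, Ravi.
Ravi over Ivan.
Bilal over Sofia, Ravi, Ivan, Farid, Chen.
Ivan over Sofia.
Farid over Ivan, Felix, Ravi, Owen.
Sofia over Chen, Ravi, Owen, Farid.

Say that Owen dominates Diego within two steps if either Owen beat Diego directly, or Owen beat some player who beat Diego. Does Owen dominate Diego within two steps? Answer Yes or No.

Owen did not beat Diego directly.
Owen beat Ivan, Chen, Ravi, Bilal, but each of them lost to Diego. No two-step path.

No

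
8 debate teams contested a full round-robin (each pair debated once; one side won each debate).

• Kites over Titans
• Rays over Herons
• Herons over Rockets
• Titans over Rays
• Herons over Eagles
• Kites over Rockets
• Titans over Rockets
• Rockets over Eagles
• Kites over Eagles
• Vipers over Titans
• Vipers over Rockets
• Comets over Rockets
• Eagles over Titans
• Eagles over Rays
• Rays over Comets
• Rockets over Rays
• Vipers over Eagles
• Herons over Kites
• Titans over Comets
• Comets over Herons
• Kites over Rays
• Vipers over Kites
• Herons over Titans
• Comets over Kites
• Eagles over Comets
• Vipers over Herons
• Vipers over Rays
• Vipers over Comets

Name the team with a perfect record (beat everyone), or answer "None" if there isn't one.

Vipers

Vipers has 7 wins out of 7 opponents — a perfect record.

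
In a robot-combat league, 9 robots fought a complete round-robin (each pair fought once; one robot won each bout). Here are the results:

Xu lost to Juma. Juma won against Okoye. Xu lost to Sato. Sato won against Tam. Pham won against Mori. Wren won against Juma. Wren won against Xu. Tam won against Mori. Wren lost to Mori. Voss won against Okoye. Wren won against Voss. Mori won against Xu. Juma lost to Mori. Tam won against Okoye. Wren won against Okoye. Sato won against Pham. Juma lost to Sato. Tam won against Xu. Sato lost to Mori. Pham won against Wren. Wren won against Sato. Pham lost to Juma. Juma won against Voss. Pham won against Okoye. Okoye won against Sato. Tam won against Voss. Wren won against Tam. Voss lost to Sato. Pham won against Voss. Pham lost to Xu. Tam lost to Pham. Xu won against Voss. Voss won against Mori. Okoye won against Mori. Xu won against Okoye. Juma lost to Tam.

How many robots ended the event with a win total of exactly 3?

1

Win totals: Mori 4, Xu 3, Wren 6, Tam 5, Voss 2, Okoye 2, Pham 5, Sato 5, Juma 4.
Exactly 3: Xu — 1 robot.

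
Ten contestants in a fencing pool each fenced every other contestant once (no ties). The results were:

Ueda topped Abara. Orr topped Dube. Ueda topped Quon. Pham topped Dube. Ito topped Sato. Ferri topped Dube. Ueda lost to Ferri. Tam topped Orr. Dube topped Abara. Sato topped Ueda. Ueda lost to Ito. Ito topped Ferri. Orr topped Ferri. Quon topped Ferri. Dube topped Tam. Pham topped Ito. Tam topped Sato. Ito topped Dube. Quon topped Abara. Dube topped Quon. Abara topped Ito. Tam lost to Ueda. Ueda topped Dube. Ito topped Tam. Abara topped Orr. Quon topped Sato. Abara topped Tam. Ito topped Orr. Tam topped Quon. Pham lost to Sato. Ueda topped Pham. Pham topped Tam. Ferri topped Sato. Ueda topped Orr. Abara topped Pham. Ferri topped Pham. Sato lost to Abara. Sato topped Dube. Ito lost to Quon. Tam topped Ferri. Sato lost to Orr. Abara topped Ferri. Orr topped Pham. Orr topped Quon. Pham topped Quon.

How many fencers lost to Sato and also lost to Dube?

Sato beat: Ueda, Pham, Dube.
Dube beat: Tam, Abara, Quon.
No one was beaten by both.

0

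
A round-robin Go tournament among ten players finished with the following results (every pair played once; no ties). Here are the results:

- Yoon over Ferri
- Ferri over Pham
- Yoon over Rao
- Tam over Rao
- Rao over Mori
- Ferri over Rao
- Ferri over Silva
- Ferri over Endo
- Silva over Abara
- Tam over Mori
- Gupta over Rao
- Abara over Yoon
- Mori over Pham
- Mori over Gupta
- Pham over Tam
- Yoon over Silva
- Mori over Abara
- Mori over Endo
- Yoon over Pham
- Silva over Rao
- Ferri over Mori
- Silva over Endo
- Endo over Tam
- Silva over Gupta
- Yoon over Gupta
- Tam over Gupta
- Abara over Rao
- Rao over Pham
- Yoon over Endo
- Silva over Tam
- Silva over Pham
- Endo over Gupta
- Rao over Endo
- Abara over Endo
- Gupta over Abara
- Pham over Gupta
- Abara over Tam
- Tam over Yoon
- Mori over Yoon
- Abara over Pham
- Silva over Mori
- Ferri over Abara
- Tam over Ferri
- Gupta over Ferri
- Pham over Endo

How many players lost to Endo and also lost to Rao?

0

Endo beat: Tam, Gupta.
Rao beat: Mori, Pham, Endo.
No one was beaten by both.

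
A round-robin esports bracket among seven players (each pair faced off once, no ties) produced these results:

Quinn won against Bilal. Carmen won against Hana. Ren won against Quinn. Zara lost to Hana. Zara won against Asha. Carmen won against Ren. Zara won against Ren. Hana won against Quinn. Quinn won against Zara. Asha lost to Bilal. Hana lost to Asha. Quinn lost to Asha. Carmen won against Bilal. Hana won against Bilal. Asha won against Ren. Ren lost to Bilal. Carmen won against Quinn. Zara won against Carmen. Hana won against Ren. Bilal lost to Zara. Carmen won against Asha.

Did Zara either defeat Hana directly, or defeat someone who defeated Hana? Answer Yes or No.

Yes

Zara did not beat Hana directly.
Zara beat Bilal, Ren, Carmen, Asha. Of those, Carmen beat Hana.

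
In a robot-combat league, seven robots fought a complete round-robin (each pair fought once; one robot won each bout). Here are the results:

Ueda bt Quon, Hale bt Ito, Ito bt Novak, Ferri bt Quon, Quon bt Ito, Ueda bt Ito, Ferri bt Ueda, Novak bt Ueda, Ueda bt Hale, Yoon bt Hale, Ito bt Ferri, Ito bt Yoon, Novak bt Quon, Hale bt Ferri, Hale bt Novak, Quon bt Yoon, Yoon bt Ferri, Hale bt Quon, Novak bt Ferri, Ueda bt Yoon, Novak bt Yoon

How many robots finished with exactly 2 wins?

Win totals: Novak 4, Ito 3, Hale 4, Yoon 2, Quon 2, Ueda 4, Ferri 2.
Exactly 2: Yoon, Quon, Ferri — 3 robots.

3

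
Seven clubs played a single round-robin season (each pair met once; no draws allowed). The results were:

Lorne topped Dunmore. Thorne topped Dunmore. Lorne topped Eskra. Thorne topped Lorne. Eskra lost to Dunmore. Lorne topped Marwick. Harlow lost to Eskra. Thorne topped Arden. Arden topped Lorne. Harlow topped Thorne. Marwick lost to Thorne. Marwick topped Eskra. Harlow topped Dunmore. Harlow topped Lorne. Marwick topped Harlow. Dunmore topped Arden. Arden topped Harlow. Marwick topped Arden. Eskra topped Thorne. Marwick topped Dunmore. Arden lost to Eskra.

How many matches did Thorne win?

4

Thorne's results: beat Marwick, Lorne, Dunmore, Arden; lost to Harlow, Eskra.
That is 4 wins.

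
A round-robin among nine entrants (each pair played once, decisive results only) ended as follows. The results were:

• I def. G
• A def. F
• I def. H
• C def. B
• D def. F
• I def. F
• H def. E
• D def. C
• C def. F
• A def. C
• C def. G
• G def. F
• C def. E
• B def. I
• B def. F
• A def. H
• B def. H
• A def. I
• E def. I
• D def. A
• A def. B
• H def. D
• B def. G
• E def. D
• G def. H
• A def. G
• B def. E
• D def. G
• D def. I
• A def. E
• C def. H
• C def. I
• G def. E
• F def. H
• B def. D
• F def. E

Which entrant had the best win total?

A

Win totals: A 7, B 6, C 6, D 5, E 2, F 2, G 3, H 2, I 3.
A leads with 7 wins (next highest: 6).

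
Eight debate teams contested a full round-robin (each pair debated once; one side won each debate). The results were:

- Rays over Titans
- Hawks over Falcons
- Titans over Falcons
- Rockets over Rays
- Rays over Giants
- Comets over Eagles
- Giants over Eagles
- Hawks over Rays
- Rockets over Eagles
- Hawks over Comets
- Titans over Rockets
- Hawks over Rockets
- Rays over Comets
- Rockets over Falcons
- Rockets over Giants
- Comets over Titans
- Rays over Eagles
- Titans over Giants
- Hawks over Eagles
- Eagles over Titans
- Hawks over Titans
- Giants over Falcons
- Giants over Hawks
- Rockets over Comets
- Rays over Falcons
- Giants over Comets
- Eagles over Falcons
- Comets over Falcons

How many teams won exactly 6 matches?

1

Win totals: Rockets 5, Titans 3, Rays 5, Comets 3, Hawks 6, Eagles 2, Giants 4, Falcons 0.
Exactly 6: Hawks — 1 team.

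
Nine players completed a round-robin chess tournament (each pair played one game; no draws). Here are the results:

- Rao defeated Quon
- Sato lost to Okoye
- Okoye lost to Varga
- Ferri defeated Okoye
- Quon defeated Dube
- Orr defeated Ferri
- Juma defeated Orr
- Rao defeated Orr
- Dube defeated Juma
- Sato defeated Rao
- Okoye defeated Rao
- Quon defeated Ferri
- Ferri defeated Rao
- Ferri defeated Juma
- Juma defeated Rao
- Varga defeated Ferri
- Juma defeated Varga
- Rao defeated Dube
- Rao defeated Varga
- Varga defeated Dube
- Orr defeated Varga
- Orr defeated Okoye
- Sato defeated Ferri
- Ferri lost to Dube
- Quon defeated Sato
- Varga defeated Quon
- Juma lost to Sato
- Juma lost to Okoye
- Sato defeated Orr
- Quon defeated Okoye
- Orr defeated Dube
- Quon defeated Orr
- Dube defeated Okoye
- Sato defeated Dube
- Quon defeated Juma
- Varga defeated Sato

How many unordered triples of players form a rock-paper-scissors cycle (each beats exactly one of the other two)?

25

Win totals: Rao 4, Dube 3, Sato 5, Orr 4, Ferri 3, Quon 6, Varga 5, Juma 3, Okoye 3.
A player with w wins dominates both others in C(w,2) triples; summing gives 6 + 3 + 10 + 6 + 3 + 15 + 10 + 3 + 3 = 59 transitive triples.
Total triples C(9,3) = 84, so cyclic triples = 84 − 59 = 25.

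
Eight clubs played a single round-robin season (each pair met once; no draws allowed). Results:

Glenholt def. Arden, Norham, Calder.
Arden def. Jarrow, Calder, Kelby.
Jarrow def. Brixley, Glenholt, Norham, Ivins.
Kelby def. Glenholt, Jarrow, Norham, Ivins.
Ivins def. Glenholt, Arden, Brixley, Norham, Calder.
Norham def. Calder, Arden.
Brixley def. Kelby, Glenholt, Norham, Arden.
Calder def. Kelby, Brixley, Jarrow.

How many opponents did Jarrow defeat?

Jarrow's results: beat Ivins, Norham, Brixley, Glenholt; lost to Arden, Kelby, Calder.
That is 4 wins.

4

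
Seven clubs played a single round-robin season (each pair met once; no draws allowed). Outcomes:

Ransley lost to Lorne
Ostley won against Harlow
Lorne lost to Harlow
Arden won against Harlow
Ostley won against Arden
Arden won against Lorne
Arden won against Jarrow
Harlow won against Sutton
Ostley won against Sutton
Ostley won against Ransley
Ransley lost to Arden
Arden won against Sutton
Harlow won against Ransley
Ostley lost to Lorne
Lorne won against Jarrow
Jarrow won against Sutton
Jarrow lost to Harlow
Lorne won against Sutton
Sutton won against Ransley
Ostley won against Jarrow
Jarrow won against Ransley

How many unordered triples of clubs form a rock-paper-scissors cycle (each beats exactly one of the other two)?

Win totals: Harlow 4, Lorne 4, Arden 5, Ostley 5, Jarrow 2, Sutton 1, Ransley 0.
A club with w wins dominates both others in C(w,2) triples; summing gives 6 + 6 + 10 + 10 + 1 + 0 + 0 = 33 transitive triples.
Total triples C(7,3) = 35, so cyclic triples = 35 − 33 = 2.

2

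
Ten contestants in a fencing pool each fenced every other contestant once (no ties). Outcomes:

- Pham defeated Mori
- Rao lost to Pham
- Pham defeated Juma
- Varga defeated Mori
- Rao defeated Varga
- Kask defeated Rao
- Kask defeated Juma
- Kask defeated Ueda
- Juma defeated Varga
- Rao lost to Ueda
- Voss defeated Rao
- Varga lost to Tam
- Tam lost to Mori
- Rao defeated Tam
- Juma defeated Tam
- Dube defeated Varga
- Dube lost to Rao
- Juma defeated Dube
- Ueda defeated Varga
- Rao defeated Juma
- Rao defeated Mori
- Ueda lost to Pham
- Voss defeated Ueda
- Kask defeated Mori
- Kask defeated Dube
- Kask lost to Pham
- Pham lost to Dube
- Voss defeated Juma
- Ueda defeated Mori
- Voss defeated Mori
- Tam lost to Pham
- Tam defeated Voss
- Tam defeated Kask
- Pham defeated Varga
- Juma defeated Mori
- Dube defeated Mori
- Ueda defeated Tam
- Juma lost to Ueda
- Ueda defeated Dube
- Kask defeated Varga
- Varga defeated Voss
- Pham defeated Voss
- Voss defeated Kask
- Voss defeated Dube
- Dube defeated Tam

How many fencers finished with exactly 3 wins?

Win totals: Kask 6, Varga 2, Ueda 6, Mori 1, Tam 3, Rao 5, Voss 6, Dube 4, Pham 8, Juma 4.
Exactly 3: Tam — 1 fencer.

1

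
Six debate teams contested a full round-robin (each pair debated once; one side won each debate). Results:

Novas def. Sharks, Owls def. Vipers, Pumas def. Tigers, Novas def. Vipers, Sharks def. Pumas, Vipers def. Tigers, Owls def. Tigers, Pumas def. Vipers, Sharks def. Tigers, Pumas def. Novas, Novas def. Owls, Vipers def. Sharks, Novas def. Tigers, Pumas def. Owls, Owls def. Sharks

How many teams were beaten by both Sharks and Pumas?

Sharks beat: Tigers, Pumas.
Pumas beat: Vipers, Owls, Novas, Tigers.
Both beat: Tigers — 1.

1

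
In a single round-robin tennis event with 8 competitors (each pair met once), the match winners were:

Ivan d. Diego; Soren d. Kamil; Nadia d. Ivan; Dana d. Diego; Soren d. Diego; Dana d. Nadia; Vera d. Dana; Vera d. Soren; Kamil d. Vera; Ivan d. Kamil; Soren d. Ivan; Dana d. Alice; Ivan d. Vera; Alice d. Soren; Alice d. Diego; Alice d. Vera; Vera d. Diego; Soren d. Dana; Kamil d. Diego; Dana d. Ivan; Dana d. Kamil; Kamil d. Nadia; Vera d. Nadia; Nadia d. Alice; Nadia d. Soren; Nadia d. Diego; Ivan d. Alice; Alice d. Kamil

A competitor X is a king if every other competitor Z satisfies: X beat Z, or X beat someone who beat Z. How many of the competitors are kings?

7

Dana reaches everyone (king).
Soren reaches everyone (king).
Diego cannot reach Dana, Soren, Ivan, Kamil, Alice, Nadia, Vera in two steps.
Ivan reaches everyone (king).
Kamil reaches everyone (king).
Alice reaches everyone (king).
Nadia reaches everyone (king).
Vera reaches everyone (king).
Kings: Dana, Soren, Ivan, Kamil, Alice, Nadia, Vera — 7.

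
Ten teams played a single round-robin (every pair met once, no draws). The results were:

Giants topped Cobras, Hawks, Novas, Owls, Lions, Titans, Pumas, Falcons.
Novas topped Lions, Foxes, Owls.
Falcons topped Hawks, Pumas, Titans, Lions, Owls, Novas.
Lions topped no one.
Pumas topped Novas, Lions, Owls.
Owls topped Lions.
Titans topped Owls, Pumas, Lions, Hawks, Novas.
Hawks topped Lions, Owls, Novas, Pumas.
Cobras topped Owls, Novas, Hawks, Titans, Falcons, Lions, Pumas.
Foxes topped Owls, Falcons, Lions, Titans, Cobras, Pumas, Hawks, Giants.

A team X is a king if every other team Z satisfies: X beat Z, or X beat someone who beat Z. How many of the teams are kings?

3

Titans cannot reach Giants, Falcons, Cobras in two steps.
Foxes reaches everyone (king).
Pumas cannot reach Titans, Giants, Falcons, Cobras, Hawks in two steps.
Owls cannot reach Titans, Foxes, Pumas, Giants, Falcons, Cobras, Hawks, Novas in two steps.
Giants reaches everyone (king).
Falcons cannot reach Giants, Cobras in two steps.
Cobras cannot reach Giants in two steps.
Hawks cannot reach Titans, Giants, Falcons, Cobras in two steps.
Lions cannot reach Titans, Foxes, Pumas, Owls, Giants, Falcons, Cobras, Hawks, Novas in two steps.
Novas reaches everyone (king).
Kings: Foxes, Giants, Novas — 3.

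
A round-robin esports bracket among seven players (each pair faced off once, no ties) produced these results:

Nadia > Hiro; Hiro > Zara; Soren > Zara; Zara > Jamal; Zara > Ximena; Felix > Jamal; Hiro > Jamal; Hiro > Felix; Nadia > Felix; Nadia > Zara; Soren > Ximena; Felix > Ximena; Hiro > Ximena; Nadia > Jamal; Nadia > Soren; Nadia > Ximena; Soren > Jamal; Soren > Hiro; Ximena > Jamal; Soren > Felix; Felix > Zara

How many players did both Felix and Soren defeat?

Felix beat: Ximena, Zara, Jamal.
Soren beat: Ximena, Zara, Felix, Hiro, Jamal.
Both beat: Ximena, Zara, Jamal — 3.

3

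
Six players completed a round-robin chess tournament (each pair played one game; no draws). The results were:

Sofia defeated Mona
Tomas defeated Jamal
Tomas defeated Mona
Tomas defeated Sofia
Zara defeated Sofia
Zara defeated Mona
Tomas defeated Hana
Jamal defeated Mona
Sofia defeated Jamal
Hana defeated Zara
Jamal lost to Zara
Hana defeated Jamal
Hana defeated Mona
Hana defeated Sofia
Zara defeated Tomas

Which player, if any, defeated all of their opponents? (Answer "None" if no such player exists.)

Highest win total is Zara with 4 (out of 5 possible).
Zara lost to Hana, so no player went undefeated.

None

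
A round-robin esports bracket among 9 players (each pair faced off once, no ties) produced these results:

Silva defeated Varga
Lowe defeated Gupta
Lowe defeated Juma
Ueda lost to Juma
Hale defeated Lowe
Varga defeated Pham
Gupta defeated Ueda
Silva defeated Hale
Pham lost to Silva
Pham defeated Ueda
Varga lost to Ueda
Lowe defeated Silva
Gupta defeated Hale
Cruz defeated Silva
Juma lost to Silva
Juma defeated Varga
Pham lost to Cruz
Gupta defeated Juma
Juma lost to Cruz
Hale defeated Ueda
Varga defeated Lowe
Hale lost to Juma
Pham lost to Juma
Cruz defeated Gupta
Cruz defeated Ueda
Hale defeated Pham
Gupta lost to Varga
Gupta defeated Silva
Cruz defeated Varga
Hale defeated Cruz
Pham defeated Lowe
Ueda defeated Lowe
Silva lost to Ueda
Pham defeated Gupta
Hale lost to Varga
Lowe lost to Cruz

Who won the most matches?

Win totals: Pham 3, Varga 4, Silva 4, Hale 4, Ueda 3, Cruz 7, Juma 4, Lowe 3, Gupta 4.
Cruz leads with 7 wins (next highest: 4).

Cruz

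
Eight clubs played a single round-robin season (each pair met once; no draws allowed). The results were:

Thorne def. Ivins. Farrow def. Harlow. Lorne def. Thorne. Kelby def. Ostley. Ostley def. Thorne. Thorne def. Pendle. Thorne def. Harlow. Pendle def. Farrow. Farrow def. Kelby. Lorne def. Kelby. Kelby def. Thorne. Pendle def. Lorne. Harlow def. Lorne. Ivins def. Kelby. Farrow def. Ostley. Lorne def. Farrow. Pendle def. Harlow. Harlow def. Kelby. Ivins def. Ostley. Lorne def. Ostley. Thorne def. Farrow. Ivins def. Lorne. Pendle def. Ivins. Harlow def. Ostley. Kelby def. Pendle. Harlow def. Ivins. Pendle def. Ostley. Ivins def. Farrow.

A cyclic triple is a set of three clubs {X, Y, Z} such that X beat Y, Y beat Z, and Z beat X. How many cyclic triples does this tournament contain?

Win totals: Ostley 1, Lorne 4, Farrow 3, Kelby 3, Harlow 4, Pendle 5, Ivins 4, Thorne 4.
A club with w wins dominates both others in C(w,2) triples; summing gives 0 + 6 + 3 + 3 + 6 + 10 + 6 + 6 = 40 transitive triples.
Total triples C(8,3) = 56, so cyclic triples = 56 − 40 = 16.

16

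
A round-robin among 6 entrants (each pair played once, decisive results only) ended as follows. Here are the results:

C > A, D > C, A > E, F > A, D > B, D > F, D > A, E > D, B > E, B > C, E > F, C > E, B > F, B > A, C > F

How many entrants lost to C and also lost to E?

1

C beat: A, E, F.
E beat: D, F.
Both beat: F — 1.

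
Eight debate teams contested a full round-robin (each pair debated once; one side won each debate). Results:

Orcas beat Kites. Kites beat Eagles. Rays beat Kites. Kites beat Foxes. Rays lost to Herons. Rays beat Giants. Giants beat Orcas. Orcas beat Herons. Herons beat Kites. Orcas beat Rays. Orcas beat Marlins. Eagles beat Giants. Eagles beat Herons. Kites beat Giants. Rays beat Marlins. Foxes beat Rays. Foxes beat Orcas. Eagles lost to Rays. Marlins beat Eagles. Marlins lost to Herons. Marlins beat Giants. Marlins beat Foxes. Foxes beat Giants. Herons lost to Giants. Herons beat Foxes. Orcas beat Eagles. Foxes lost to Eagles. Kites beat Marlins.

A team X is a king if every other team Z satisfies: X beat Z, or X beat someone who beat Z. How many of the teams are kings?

Foxes reaches everyone (king).
Herons reaches everyone (king).
Eagles reaches everyone (king).
Orcas reaches everyone (king).
Marlins cannot reach Kites in two steps.
Kites reaches everyone (king).
Giants reaches everyone (king).
Rays reaches everyone (king).
Kings: Foxes, Herons, Eagles, Orcas, Kites, Giants, Rays — 7.

7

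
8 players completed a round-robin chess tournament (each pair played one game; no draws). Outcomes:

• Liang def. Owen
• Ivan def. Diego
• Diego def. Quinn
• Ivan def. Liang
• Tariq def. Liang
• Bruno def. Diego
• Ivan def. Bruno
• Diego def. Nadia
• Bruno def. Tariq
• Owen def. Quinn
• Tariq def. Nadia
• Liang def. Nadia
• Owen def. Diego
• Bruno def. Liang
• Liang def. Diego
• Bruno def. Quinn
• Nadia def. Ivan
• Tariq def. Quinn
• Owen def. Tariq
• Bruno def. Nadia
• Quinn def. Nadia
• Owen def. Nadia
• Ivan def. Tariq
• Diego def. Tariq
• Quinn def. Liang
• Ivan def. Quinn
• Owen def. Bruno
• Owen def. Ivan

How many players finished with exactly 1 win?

1

Win totals: Quinn 2, Diego 3, Nadia 1, Tariq 3, Owen 6, Liang 3, Bruno 5, Ivan 5.
Exactly 1: Nadia — 1 player.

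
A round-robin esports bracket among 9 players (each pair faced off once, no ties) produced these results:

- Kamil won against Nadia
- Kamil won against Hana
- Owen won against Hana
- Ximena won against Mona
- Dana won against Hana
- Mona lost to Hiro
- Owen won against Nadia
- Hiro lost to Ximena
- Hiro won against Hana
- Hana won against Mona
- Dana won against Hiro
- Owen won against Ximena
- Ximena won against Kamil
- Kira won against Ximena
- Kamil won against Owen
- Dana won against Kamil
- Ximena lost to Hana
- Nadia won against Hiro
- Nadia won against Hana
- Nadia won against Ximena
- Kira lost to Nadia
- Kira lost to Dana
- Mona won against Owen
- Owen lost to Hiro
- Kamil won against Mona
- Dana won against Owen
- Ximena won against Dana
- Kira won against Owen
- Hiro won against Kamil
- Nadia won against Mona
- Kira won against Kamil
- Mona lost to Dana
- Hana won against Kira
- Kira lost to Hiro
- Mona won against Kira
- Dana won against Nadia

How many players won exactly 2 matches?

1

Win totals: Hiro 5, Nadia 5, Hana 3, Kamil 4, Ximena 4, Dana 7, Mona 2, Kira 3, Owen 3.
Exactly 2: Mona — 1 player.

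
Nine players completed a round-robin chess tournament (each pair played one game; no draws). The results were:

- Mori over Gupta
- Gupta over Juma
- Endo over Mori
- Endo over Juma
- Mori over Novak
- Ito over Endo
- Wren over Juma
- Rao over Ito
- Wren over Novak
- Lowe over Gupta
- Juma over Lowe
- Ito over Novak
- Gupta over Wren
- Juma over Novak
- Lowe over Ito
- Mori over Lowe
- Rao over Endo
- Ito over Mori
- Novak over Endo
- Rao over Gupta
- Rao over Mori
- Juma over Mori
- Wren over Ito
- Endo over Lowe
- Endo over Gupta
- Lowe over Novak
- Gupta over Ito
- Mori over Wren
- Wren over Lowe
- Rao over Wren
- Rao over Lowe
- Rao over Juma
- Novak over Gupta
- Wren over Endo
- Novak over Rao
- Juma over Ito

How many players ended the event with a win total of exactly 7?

1

Win totals: Novak 3, Wren 5, Juma 4, Gupta 3, Endo 4, Lowe 3, Rao 7, Mori 4, Ito 3.
Exactly 7: Rao — 1 player.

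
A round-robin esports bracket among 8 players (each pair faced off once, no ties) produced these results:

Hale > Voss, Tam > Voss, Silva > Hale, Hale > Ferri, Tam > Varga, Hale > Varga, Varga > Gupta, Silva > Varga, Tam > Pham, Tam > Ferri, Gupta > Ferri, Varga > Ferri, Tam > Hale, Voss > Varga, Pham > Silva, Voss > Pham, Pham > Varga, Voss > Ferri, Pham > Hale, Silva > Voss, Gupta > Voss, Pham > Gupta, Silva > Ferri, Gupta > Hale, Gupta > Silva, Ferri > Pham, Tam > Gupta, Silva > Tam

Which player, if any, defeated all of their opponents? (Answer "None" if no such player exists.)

Highest win total is Tam with 6 (out of 7 possible).
Tam lost to Silva, so no player went undefeated.

None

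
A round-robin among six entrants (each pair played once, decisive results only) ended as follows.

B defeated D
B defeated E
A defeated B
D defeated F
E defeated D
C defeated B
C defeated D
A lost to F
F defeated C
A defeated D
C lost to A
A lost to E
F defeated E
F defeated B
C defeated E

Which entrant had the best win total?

Win totals: A 3, B 2, C 3, D 1, E 2, F 4.
F leads with 4 wins (next highest: 3).

F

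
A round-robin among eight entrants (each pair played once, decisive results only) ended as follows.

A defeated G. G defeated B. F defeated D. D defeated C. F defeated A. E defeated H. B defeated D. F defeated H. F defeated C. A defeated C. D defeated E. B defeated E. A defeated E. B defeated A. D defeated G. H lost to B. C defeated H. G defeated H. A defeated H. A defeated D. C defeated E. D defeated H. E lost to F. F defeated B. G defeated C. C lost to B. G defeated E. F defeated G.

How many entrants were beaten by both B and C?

B beat: A, C, D, E, H.
C beat: E, H.
Both beat: E, H — 2.

2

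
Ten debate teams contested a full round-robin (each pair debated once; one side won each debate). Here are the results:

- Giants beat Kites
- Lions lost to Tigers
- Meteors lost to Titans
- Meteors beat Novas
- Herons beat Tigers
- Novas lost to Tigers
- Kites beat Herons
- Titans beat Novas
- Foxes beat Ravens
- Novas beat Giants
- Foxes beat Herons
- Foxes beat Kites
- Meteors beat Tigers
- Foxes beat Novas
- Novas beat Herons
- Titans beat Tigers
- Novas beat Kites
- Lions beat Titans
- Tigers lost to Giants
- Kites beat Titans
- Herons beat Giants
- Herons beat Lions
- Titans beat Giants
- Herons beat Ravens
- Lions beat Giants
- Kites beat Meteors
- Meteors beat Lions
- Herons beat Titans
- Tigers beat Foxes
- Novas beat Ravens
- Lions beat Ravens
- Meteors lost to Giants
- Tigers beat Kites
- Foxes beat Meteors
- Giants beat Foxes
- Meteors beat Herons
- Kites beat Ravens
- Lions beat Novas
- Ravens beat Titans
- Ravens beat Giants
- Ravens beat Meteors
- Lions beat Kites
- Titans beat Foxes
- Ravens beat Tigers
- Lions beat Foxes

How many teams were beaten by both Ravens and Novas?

1

Ravens beat: Meteors, Giants, Titans, Tigers.
Novas beat: Herons, Ravens, Kites, Giants.
Both beat: Giants — 1.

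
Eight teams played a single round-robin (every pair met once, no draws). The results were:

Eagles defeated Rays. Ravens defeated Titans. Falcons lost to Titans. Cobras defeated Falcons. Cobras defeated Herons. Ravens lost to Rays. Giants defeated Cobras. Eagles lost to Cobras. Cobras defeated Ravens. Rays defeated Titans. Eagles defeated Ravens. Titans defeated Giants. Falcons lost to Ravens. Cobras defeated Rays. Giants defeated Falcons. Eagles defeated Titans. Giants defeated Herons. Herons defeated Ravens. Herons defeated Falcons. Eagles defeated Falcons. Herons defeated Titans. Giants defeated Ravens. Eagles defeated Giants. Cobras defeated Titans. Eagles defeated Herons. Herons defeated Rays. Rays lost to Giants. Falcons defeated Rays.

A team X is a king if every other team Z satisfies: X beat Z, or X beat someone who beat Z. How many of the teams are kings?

Falcons cannot reach Giants, Herons, Cobras, Eagles in two steps.
Giants reaches everyone (king).
Rays cannot reach Herons, Cobras, Eagles in two steps.
Ravens cannot reach Herons, Cobras, Eagles in two steps.
Titans cannot reach Eagles in two steps.
Herons cannot reach Cobras, Eagles in two steps.
Cobras reaches everyone (king).
Eagles reaches everyone (king).
Kings: Giants, Cobras, Eagles — 3.

3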